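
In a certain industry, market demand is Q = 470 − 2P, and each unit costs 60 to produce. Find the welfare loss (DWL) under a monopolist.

DWL = 7656.25

Inverting demand: P = 235 − 0.5Q.
Competitive firms price at marginal cost: P = 60, giving Q = 350.
Monopoly sets MR = MC: 235 − Q = 60 ⇒ Q = 175, P = 235 − 0.5·175 = 147.5.
DWL is the triangle between Q = 175 and Q = 350: ½·(350 − 175)·(147.5 − 60) = 7656.25.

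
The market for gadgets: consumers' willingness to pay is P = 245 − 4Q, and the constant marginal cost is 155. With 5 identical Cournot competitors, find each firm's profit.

With 5 symmetric Cournot firms, each firm's FOC gives 245 − 24q = 155, so q = 3.75, Q = 5·3.75 = 18.75, and P = 170.
Each firm's profit = (170 − 155)·3.75 = 56.25.

π_i = 56.25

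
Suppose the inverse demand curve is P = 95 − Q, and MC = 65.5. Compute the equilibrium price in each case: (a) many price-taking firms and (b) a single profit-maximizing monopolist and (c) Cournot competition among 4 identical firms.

Competition: P = 65.5; Monopoly: P = 80.25; Cournot: P = 71.4

Competitive firms price at marginal cost: P = 65.5, giving Q = 29.5.
Monopoly sets MR = MC: 95 − 2Q = 65.5 ⇒ Q = 14.75, P = 95 − 14.75 = 80.25.
In a 4-firm Cournot equilibrium, symmetry and the first-order condition give q = (95 − 65.5)/(5) = 5.9. So Q = 23.6 and P = 71.4.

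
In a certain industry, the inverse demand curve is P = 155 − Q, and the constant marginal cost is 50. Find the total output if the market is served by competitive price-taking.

Q = 105

Perfect competition: P = MC = 50, so 155 − Q = 50 and Q = 105.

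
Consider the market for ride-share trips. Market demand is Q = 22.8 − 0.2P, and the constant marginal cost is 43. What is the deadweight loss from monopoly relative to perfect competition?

DWL = 126.025

Inverting demand: P = 114 − 5Q.
Perfect competition: P = MC = 43, so 114 − 5Q = 43 and Q = 14.2.
Monopoly sets MR = MC: 114 − 10Q = 43 ⇒ Q = 7.1, P = 114 − 5·7.1 = 78.5.
DWL is the triangle between Q = 7.1 and Q = 14.2: ½·(14.2 − 7.1)·(78.5 − 43) = 126.025.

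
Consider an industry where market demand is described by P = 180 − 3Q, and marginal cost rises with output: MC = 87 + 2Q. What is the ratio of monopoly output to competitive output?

The monopolist equates marginal revenue to marginal cost: 180 − 6Q = 87 + 2Q, so Q = 11.625. From demand, P = 145.125.
Competitive equilibrium sets price equal to marginal cost: 180 − 3Q = 87 + 2Q, so Q = 18.6 and P = 124.2.
Ratio Q_m/Q_c = 11.625/18.6 = 0.625.

Q_m/Q_c = 0.625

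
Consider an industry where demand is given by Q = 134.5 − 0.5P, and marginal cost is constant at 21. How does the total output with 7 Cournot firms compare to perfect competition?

Cournot: Q = 108.5; Competition: Q = 124

Inverting demand: P = 269 − 2Q.
In a 7-firm Cournot equilibrium, symmetry and the first-order condition give q = (269 − 21)/(16) = 15.5. So Q = 108.5 and P = 52.
Under competition P = MC = 21, so Q = (269 − 21)/2 = 124.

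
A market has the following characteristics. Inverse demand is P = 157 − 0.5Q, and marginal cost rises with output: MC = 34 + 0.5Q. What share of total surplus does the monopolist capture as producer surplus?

The monopolist equates marginal revenue to marginal cost: 157 − Q = 34 + 0.5Q, so Q = 82. From demand, P = 116.
CS = ½·(157 − 116)·82 = 1681.
PS = P·Q − VC(Q) = 116·82 − (34·82 + ½·0.5·82²) = 5043.
Share captured = PS/TS = 5043/6724 = 0.75.

PS/TS = 0.75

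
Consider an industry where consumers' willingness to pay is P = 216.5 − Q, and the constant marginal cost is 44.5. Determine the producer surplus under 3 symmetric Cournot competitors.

In a 3-firm Cournot equilibrium, symmetry and the first-order condition give q = (216.5 − 44.5)/(4) = 43. So Q = 129 and P = 87.5.
PS = (87.5 − 44.5)·129 = 5547.

PS = 5547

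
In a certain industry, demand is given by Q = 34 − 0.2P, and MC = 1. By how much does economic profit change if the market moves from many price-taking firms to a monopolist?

Inverting demand: P = 170 − 5Q.
Perfect competition: P = MC = 1, so 170 − 5Q = 1 and Q = 33.8.
Profit = (1 − 1)·33.8 = 0.
Monopoly sets MR = MC: 170 − 10Q = 1 ⇒ Q = 16.9, P = 170 − 5·16.9 = 85.5.
Profit = (85.5 − 1)·16.9 = 1428.05.
Change in economic profit: 1428.05 − 0 = 1428.05.

π rises by 1428.05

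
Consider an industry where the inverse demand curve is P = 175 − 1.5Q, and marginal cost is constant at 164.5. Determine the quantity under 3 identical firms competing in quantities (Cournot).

Q = 5.25

With 3 symmetric Cournot firms, each firm's FOC gives 175 − 6q = 164.5, so q = 1.75, Q = 3·1.75 = 5.25, and P = 167.125.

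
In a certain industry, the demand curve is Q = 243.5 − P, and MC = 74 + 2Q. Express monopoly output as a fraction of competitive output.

Inverting demand: P = 243.5 − Q.
A monopolist chooses Q where MR = MC. MR = 243.5 − 2Q; setting this equal to 74 + 2Q gives Q = 42.375 and P = 201.125.
Competitive equilibrium sets price equal to marginal cost: 243.5 − Q = 74 + 2Q, so Q = 56.5 and P = 187.
Ratio Q_m/Q_c = 42.375/56.5 = 0.75.

Q_m/Q_c = 0.75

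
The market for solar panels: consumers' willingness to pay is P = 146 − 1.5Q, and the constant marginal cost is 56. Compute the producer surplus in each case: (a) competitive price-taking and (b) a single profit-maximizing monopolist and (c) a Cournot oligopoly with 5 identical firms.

Competition: PS = 0; Monopoly: PS = 1350; Cournot: PS = 750

Competitive firms price at marginal cost: P = 56, giving Q = 60.
PS = (56 − 56)·60 = 0.
A monopolist chooses Q where MR = MC. MR = 146 − 3Q; setting this equal to 56 gives Q = 30 and P = 101.
PS = (101 − 56)·30 = 1350.
Cournot with 5 identical firms: the symmetric best-response condition is 146 − 9q = 56. Each firm produces q = 10, total output Q = 50, price P = 71.
PS = (71 − 56)·50 = 750.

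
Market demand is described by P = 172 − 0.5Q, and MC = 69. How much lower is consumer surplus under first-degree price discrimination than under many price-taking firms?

Perfect competition: P = MC = 69, so 172 − 0.5Q = 69 and Q = 206.
CS = ½·(172 − 69)·206 = 10609.
Under first-degree price discrimination the firm charges each unit its demand price and produces up to where P = MC, i.e. Q = 206. Consumer surplus is zero; producer surplus equals total surplus.
CS = 0.
Change in consumer surplus: 0 − 10609 = −10609.

CS falls by 10609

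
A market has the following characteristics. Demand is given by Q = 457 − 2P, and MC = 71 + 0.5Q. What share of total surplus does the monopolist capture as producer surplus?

Inverting demand: P = 228.5 − 0.5Q.
The monopolist equates marginal revenue to marginal cost: 228.5 − Q = 71 + 0.5Q, so Q = 105. From demand, P = 176.
CS = ½·(228.5 − 176)·105 = 2756.25.
PS = P·Q − VC(Q) = 176·105 − (71·105 + ½·0.5·105²) = 8268.75.
Share captured = PS/TS = 8268.75/11025 = 0.75.

PS/TS = 0.75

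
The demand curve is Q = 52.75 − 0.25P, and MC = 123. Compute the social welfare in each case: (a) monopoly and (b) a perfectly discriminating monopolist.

Inverting demand: P = 211 − 4Q.
Monopoly sets MR = MC: 211 − 8Q = 123 ⇒ Q = 11, P = 211 − 4·11 = 167.
CS = ½·(211 − 167)·11 = 242; PS = (167 − 123)·11 = 484; TS = 726.
Under first-degree price discrimination the firm charges each unit its demand price and produces up to where P = MC, i.e. Q = 22. Consumer surplus is zero; producer surplus equals total surplus.
TS = 968 (equal to competitive TS).

Monopoly: TS = 726; Perfect PD: TS = 968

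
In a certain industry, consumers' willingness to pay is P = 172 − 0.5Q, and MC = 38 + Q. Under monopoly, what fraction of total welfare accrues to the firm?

Monopoly sets MR = MC: 172 − Q = 38 + Q ⇒ Q = 67, P = 172 − 0.5·67 = 138.5.
CS = ½·(172 − 138.5)·67 = 1122.25.
PS = P·Q − VC(Q) = 138.5·67 − (38·67 + ½·1·67²) = 4489.
Share captured = PS/TS = 4489/5611.25 = 0.8.

PS/TS = 0.8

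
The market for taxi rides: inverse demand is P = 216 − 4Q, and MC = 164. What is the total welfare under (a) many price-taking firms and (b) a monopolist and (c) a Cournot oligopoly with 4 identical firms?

Perfect competition: P = MC = 164, so 216 − 4Q = 164 and Q = 13.
CS = ½·(216 − 164)·13 = 338; PS = (164 − 164)·13 = 0; TS = 338.
The monopolist equates marginal revenue to marginal cost: 216 − 8Q = 164, so Q = 6.5. From demand, P = 190.
CS = ½·(216 − 190)·6.5 = 84.5; PS = (190 − 164)·6.5 = 169; TS = 253.5.
In a 4-firm Cournot equilibrium, symmetry and the first-order condition give q = (216 − 164)/(20) = 2.6. So Q = 10.4 and P = 174.4.
CS = ½·(216 − 174.4)·10.4 = 216.32; PS = (174.4 − 164)·10.4 = 108.16; TS = 324.48.

Competition: TS = 338; Monopoly: TS = 253.5; Cournot: TS = 324.48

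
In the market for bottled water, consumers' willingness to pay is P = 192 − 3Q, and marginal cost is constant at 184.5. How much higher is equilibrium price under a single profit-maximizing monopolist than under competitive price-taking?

Perfect competition: P = MC = 184.5, so 192 − 3Q = 184.5 and Q = 2.5.
A monopolist chooses Q where MR = MC. MR = 192 − 6Q; setting this equal to 184.5 gives Q = 1.25 and P = 188.25.
Change in equilibrium price: 188.25 − 184.5 = 3.75.

Equilibrium price rises by 3.75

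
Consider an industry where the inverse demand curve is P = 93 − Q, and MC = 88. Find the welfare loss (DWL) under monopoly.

Perfect competition: P = MC = 88, so 93 − Q = 88 and Q = 5.
The monopolist equates marginal revenue to marginal cost: 93 − 2Q = 88, so Q = 2.5. From demand, P = 90.5.
DWL is the triangle between Q = 2.5 and Q = 5: ½·(5 − 2.5)·(90.5 − 88) = 3.125.

DWL = 3.125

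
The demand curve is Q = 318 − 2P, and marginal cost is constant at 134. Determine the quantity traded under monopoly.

Inverting demand: P = 159 − 0.5Q.
A monopolist chooses Q where MR = MC. MR = 159 − Q; setting this equal to 134 gives Q = 25 and P = 146.5.

Q = 25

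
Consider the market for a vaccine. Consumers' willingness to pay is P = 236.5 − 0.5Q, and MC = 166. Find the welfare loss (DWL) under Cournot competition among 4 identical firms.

Under competition P = MC = 166, so Q = (236.5 − 166)/0.5 = 141.
With 4 symmetric Cournot firms, each firm's FOC gives 236.5 − 2.5q = 166, so q = 28.2, Q = 4·28.2 = 112.8, and P = 180.1.
DWL is the triangle between Q = 112.8 and Q = 141: ½·(141 − 112.8)·(180.1 − 166) = 198.81.

DWL = 198.81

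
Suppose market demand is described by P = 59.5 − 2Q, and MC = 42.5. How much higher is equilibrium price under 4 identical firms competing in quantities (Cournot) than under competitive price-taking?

Equilibrium price rises by 3.4

Perfect competition: P = MC = 42.5, so 59.5 − 2Q = 42.5 and Q = 8.5.
In a 4-firm Cournot equilibrium, symmetry and the first-order condition give q = (59.5 − 42.5)/(10) = 1.7. So Q = 6.8 and P = 45.9.
Change in equilibrium price: 45.9 − 42.5 = 3.4.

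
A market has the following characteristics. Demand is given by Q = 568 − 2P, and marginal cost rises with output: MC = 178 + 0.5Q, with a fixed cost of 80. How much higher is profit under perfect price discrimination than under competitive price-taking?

Inverting demand: P = 284 − 0.5Q.
Competitive equilibrium sets price equal to marginal cost: 284 − 0.5Q = 178 + 0.5Q, so Q = 106 and P = 231.
Profit = 231·106 − (178·106 + ½·0.5·106²) − 80 = 2729.
A perfectly discriminating monopolist sells every unit with P(Q) ≥ MC(Q), so output equals the competitive quantity Q = 106. Each buyer pays their reservation price, so CS = 0 and the firm captures all surplus.
PS equals the full surplus area, 5618. Profit = 5618 − 80 = 5538.
Change in profit: 5538 − 2729 = 2809.

Profit rises by 2809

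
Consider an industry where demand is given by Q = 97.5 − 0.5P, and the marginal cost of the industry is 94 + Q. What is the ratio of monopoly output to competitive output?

Inverting demand: P = 195 − 2Q.
Monopoly sets MR = MC: 195 − 4Q = 94 + Q ⇒ Q = 20.2, P = 195 − 2·20.2 = 154.6.
Under competition P = MC: 195 − 2Q = 94 + Q ⇒ Q = 101/3, P = 383/3.
Ratio Q_m/Q_c = 20.2/(101/3) = 0.6.

Q_m/Q_c = 0.6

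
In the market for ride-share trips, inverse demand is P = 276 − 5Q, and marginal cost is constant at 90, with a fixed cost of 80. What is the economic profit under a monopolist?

Profit = 1649.8

A monopolist chooses Q where MR = MC. MR = 276 − 10Q; setting this equal to 90 gives Q = 18.6 and P = 183.
Profit = (183 − 90)·18.6 − 80 = 1649.8.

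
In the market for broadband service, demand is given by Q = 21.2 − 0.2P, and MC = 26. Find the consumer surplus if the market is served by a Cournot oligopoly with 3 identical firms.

CS = 360

Inverting demand: P = 106 − 5Q.
In a 3-firm Cournot equilibrium, symmetry and the first-order condition give q = (106 − 26)/(20) = 4. So Q = 12 and P = 46.
CS = ½·(106 − 46)·12 = 360.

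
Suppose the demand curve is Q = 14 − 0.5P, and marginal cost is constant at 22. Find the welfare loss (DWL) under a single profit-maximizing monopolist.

DWL = 2.25

Inverting demand: P = 28 − 2Q.
Under competition P = MC = 22, so Q = (28 − 22)/2 = 3.
A monopolist chooses Q where MR = MC. MR = 28 − 4Q; setting this equal to 22 gives Q = 1.5 and P = 25.
DWL is the triangle between Q = 1.5 and Q = 3: ½·(3 − 1.5)·(25 − 22) = 2.25.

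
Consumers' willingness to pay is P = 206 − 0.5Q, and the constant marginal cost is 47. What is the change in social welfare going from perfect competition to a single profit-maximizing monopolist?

TS falls by 6320.25

Competitive firms price at marginal cost: P = 47, giving Q = 318.
CS = ½·(206 − 47)·318 = 25281; PS = (47 − 47)·318 = 0; TS = 25281.
The monopolist equates marginal revenue to marginal cost: 206 − Q = 47, so Q = 159. From demand, P = 126.5.
CS = ½·(206 − 126.5)·159 = 6320.25; PS = (126.5 − 47)·159 = 12640.5; TS = 18960.75.
Change in social welfare: 18960.75 − 25281 = −6320.25.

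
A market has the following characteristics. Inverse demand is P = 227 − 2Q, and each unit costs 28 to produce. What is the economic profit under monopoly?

Monopoly sets MR = MC: 227 − 4Q = 28 ⇒ Q = 49.75, P = 227 − 2·49.75 = 127.5.
Profit = (127.5 − 28)·49.75 = 4950.125.

Profit = 4950.125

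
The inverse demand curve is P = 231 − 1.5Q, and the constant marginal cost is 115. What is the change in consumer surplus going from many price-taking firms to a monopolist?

Perfect competition: P = MC = 115, so 231 − 1.5Q = 115 and Q = 232/3.
CS = ½·(231 − 115)·232/3 = 13456/3.
The monopolist equates marginal revenue to marginal cost: 231 − 3Q = 115, so Q = 116/3. From demand, P = 173.
CS = ½·(231 − 173)·116/3 = 3364/3.
Change in consumer surplus: 3364/3 − 13456/3 = −3364.

CS falls by 3364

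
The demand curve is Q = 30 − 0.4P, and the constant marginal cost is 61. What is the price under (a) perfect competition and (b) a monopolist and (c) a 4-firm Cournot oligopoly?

Competition: P = 61; Monopoly: P = 68; Cournot: P = 63.8

Inverting demand: P = 75 − 2.5Q.
Competitive firms price at marginal cost: P = 61, giving Q = 5.6.
The monopolist equates marginal revenue to marginal cost: 75 − 5Q = 61, so Q = 2.8. From demand, P = 68.
With 4 symmetric Cournot firms, each firm's FOC gives 75 − 12.5q = 61, so q = 1.12, Q = 4·1.12 = 4.48, and P = 63.8.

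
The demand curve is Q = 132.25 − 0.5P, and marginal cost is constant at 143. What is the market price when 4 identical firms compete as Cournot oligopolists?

Inverting demand: P = 264.5 − 2Q.
In a 4-firm Cournot equilibrium, symmetry and the first-order condition give q = (264.5 − 143)/(10) = 12.15. So Q = 48.6 and P = 167.3.

P = 167.3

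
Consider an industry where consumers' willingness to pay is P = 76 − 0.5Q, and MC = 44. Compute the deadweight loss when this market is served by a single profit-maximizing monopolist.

DWL = 256

Competitive firms price at marginal cost: P = 44, giving Q = 64.
Monopoly sets MR = MC: 76 − Q = 44 ⇒ Q = 32, P = 76 − 0.5·32 = 60.
DWL is the triangle between Q = 32 and Q = 64: ½·(64 − 32)·(60 − 44) = 256.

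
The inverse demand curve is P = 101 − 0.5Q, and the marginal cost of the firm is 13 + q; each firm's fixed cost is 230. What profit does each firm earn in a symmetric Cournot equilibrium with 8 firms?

π_i = 26

With 8 symmetric Cournot firms, each firm's FOC gives 101 − 4.5q = 13 + q, so q = 16, Q = 8·16 = 128, and P = 37.
Each firm's profit = 37·16 − (13·16 + ½·1·16²) − 230 = 26.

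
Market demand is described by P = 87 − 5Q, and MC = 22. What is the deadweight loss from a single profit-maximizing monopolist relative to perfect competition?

DWL = 105.625

Under competition P = MC = 22, so Q = (87 − 22)/5 = 13.
A monopolist chooses Q where MR = MC. MR = 87 − 10Q; setting this equal to 22 gives Q = 6.5 and P = 54.5.
DWL is the triangle between Q = 6.5 and Q = 13: ½·(13 − 6.5)·(54.5 − 22) = 105.625.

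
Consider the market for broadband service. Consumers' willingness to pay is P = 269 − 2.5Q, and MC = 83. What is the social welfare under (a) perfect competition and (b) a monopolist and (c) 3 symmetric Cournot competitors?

Under competition P = MC = 83, so Q = (269 − 83)/2.5 = 74.4.
CS = ½·(269 − 83)·74.4 = 6919.2; PS = (83 − 83)·74.4 = 0; TS = 6919.2.
A monopolist chooses Q where MR = MC. MR = 269 − 5Q; setting this equal to 83 gives Q = 37.2 and P = 176.
CS = ½·(269 − 176)·37.2 = 1729.8; PS = (176 − 83)·37.2 = 3459.6; TS = 5189.4.
With 3 symmetric Cournot firms, each firm's FOC gives 269 − 10q = 83, so q = 18.6, Q = 3·18.6 = 55.8, and P = 129.5.
CS = ½·(269 − 129.5)·55.8 = 3892.05; PS = (129.5 − 83)·55.8 = 2594.7; TS = 6486.75.

Competition: TS = 6919.2; Monopoly: TS = 5189.4; Cournot: TS = 6486.75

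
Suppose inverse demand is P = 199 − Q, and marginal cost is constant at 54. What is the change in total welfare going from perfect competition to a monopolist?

Total welfare falls by 2628.125

Under competition P = MC = 54, so Q = (199 − 54)/1 = 145.
CS = ½·(199 − 54)·145 = 10512.5; PS = (54 − 54)·145 = 0; TS = 10512.5.
A monopolist chooses Q where MR = MC. MR = 199 − 2Q; setting this equal to 54 gives Q = 72.5 and P = 126.5.
CS = ½·(199 − 126.5)·72.5 = 2628.125; PS = (126.5 − 54)·72.5 = 5256.25; TS = 7884.375.
Change in total welfare: 7884.375 − 10512.5 = −2628.125.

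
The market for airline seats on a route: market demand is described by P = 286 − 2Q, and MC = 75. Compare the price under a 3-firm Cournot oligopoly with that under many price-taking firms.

In a 3-firm Cournot equilibrium, symmetry and the first-order condition give q = (286 − 75)/(8) = 26.375. So Q = 79.125 and P = 127.75.
Competitive firms price at marginal cost: P = 75, giving Q = 105.5.

Cournot: P = 127.75; Competition: P = 75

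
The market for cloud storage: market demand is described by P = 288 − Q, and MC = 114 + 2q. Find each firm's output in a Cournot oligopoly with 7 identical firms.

With 7 symmetric Cournot firms, each firm's FOC gives 288 − 8q = 114 + 2q, so q = 17.4, Q = 7·17.4 = 121.8, and P = 166.2.

q_i = 17.4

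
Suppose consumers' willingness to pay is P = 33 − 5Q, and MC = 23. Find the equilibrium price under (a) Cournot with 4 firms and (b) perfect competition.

With 4 symmetric Cournot firms, each firm's FOC gives 33 − 25q = 23, so q = 0.4, Q = 4·0.4 = 1.6, and P = 25.
Competitive firms price at marginal cost: P = 23, giving Q = 2.

Cournot: P = 25; Competition: P = 23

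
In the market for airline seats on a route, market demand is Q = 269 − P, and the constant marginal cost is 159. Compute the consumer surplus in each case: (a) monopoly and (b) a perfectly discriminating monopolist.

Monopoly: CS = 1512.5; Perfect PD: CS = 0

Inverting demand: P = 269 − Q.
A monopolist chooses Q where MR = MC. MR = 269 − 2Q; setting this equal to 159 gives Q = 55 and P = 214.
CS = ½·(269 − 214)·55 = 1512.5.
A perfectly discriminating monopolist sells every unit with P(Q) ≥ MC(Q), so output equals the competitive quantity Q = 110. Each buyer pays their reservation price, so CS = 0 and the firm captures all surplus.
CS = 0.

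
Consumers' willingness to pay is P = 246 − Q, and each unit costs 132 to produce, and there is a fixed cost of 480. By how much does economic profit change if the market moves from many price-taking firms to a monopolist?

π rises by 3249

Competitive firms price at marginal cost: P = 132, giving Q = 114.
Profit = (132 − 132)·114 − 480 = −480.
A monopolist chooses Q where MR = MC. MR = 246 − 2Q; setting this equal to 132 gives Q = 57 and P = 189.
Profit = (189 − 132)·57 − 480 = 2769.
Change in economic profit: 2769 − −480 = 3249.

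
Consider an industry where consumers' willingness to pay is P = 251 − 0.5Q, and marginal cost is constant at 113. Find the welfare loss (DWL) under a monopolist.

Perfect competition: P = MC = 113, so 251 − 0.5Q = 113 and Q = 276.
A monopolist chooses Q where MR = MC. MR = 251 − Q; setting this equal to 113 gives Q = 138 and P = 182.
DWL is the triangle between Q = 138 and Q = 276: ½·(276 − 138)·(182 − 113) = 4761.

DWL = 4761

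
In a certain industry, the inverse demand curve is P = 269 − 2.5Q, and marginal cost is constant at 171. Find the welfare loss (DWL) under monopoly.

Competitive firms price at marginal cost: P = 171, giving Q = 39.2.
A monopolist chooses Q where MR = MC. MR = 269 − 5Q; setting this equal to 171 gives Q = 19.6 and P = 220.
DWL is the triangle between Q = 19.6 and Q = 39.2: ½·(39.2 − 19.6)·(220 − 171) = 480.2.

DWL = 480.2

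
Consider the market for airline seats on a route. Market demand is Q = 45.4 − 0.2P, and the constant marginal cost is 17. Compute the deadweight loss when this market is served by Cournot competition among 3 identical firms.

DWL = 275.625

Inverting demand: P = 227 − 5Q.
Perfect competition: P = MC = 17, so 227 − 5Q = 17 and Q = 42.
With 3 symmetric Cournot firms, each firm's FOC gives 227 − 20q = 17, so q = 10.5, Q = 3·10.5 = 31.5, and P = 69.5.
DWL is the triangle between Q = 31.5 and Q = 42: ½·(42 − 31.5)·(69.5 − 17) = 275.625.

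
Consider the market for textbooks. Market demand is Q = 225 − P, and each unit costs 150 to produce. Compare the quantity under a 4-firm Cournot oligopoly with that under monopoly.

Inverting demand: P = 225 − Q.
Cournot with 4 identical firms: the symmetric best-response condition is 225 − 5q = 150. Each firm produces q = 15, total output Q = 60, price P = 165.
Monopoly sets MR = MC: 225 − 2Q = 150 ⇒ Q = 37.5, P = 225 − 37.5 = 187.5.

Cournot: Q = 60; Monopoly: Q = 37.5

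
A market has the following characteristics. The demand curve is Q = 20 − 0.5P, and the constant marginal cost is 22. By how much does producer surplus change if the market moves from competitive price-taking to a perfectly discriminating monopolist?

Producer surplus rises by 81

Inverting demand: P = 40 − 2Q.
Perfect competition: P = MC = 22, so 40 − 2Q = 22 and Q = 9.
PS = (22 − 22)·9 = 0.
A perfectly discriminating monopolist sells every unit with P(Q) ≥ MC(Q), so output equals the competitive quantity Q = 9. Each buyer pays their reservation price, so CS = 0 and the firm captures all surplus.
PS = ½·(40 − 22)·9 = 81.
Change in producer surplus: 81 − 0 = 81.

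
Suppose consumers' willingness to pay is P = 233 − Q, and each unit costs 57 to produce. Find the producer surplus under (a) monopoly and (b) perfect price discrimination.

Monopoly sets MR = MC: 233 − 2Q = 57 ⇒ Q = 88, P = 233 − 88 = 145.
PS = (145 − 57)·88 = 7744.
A perfectly discriminating monopolist sells every unit with P(Q) ≥ MC(Q), so output equals the competitive quantity Q = 176. Each buyer pays their reservation price, so CS = 0 and the firm captures all surplus.
PS = ½·(233 − 57)·176 = 15488.

Monopoly: PS = 7744; Perfect PD: PS = 15488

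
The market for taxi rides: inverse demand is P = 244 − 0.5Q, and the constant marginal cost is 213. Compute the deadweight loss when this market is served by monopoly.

Under competition P = MC = 213, so Q = (244 − 213)/0.5 = 62.
Monopoly sets MR = MC: 244 − Q = 213 ⇒ Q = 31, P = 244 − 0.5·31 = 228.5.
DWL is the triangle between Q = 31 and Q = 62: ½·(62 − 31)·(228.5 − 213) = 240.25.

DWL = 240.25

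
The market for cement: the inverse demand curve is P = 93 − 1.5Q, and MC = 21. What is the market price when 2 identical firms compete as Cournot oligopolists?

P = 45

In a 2-firm Cournot equilibrium, symmetry and the first-order condition give q = (93 − 21)/(4.5) = 16. So Q = 32 and P = 45.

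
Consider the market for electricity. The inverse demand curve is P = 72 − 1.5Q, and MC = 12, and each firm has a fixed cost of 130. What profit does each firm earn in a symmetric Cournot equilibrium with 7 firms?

π_i = −92.5

Cournot with 7 identical firms: the symmetric best-response condition is 72 − 12q = 12. Each firm produces q = 5, total output Q = 35, price P = 19.5.
Each firm's profit = (19.5 − 12)·5 − 130 = −92.5.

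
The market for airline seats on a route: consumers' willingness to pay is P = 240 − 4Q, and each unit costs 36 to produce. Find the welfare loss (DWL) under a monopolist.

DWL = 1300.5

Perfect competition: P = MC = 36, so 240 − 4Q = 36 and Q = 51.
Monopoly sets MR = MC: 240 − 8Q = 36 ⇒ Q = 25.5, P = 240 − 4·25.5 = 138.
DWL is the triangle between Q = 25.5 and Q = 51: ½·(51 − 25.5)·(138 − 36) = 1300.5.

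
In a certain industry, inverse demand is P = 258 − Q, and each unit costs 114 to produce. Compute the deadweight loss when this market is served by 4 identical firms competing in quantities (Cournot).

Under competition P = MC = 114, so Q = (258 − 114)/1 = 144.
In a 4-firm Cournot equilibrium, symmetry and the first-order condition give q = (258 − 114)/(5) = 28.8. So Q = 115.2 and P = 142.8.
DWL is the triangle between Q = 115.2 and Q = 144: ½·(144 − 115.2)·(142.8 − 114) = 414.72.

DWL = 414.72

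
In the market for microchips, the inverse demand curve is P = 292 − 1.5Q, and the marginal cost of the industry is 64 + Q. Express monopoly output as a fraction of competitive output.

The monopolist equates marginal revenue to marginal cost: 292 − 3Q = 64 + Q, so Q = 57. From demand, P = 206.5.
Competitive equilibrium sets price equal to marginal cost: 292 − 1.5Q = 64 + Q, so Q = 91.2 and P = 155.2.
Ratio Q_m/Q_c = 57/91.2 = 0.625.

Q_m/Q_c = 0.625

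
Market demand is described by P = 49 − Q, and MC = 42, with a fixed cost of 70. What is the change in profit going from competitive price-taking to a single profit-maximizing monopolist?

Competitive firms price at marginal cost: P = 42, giving Q = 7.
Profit = (42 − 42)·7 − 70 = −70.
The monopolist equates marginal revenue to marginal cost: 49 − 2Q = 42, so Q = 3.5. From demand, P = 45.5.
Profit = (45.5 − 42)·3.5 − 70 = −57.75.
Change in profit: −57.75 − −70 = 12.25.

π rises by 12.25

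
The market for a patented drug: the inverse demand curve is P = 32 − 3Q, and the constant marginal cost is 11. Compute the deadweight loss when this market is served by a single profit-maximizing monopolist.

Under competition P = MC = 11, so Q = (32 − 11)/3 = 7.
The monopolist equates marginal revenue to marginal cost: 32 − 6Q = 11, so Q = 3.5. From demand, P = 21.5.
DWL is the triangle between Q = 3.5 and Q = 7: ½·(7 − 3.5)·(21.5 − 11) = 18.375.

DWL = 18.375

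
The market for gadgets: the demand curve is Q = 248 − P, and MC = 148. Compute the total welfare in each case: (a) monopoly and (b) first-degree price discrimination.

Inverting demand: P = 248 − Q.
Monopoly sets MR = MC: 248 − 2Q = 148 ⇒ Q = 50, P = 248 − 50 = 198.
CS = ½·(248 − 198)·50 = 1250; PS = (198 − 148)·50 = 2500; TS = 3750.
A perfectly discriminating monopolist sells every unit with P(Q) ≥ MC(Q), so output equals the competitive quantity Q = 100. Each buyer pays their reservation price, so CS = 0 and the firm captures all surplus.
TS = 5000 (equal to competitive TS).

Monopoly: TS = 3750; Perfect PD: TS = 5000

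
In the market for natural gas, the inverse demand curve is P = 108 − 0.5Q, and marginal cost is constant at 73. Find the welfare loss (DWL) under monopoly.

DWL = 306.25

Under competition P = MC = 73, so Q = (108 − 73)/0.5 = 70.
A monopolist chooses Q where MR = MC. MR = 108 − Q; setting this equal to 73 gives Q = 35 and P = 90.5.
DWL is the triangle between Q = 35 and Q = 70: ½·(70 − 35)·(90.5 − 73) = 306.25.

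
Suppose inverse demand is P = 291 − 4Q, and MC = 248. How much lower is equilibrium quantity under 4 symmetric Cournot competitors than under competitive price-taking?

Competitive firms price at marginal cost: P = 248, giving Q = 10.75.
In a 4-firm Cournot equilibrium, symmetry and the first-order condition give q = (291 − 248)/(20) = 2.15. So Q = 8.6 and P = 256.6.
Change in equilibrium quantity: 8.6 − 10.75 = −2.15.

Equilibrium quantity falls by 2.15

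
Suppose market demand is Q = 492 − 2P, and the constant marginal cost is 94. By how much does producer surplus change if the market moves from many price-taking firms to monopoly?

Producer surplus rises by 11552

Inverting demand: P = 246 − 0.5Q.
Perfect competition: P = MC = 94, so 246 − 0.5Q = 94 and Q = 304.
PS = (94 − 94)·304 = 0.
The monopolist equates marginal revenue to marginal cost: 246 − Q = 94, so Q = 152. From demand, P = 170.
PS = (170 − 94)·152 = 11552.
Change in producer surplus: 11552 − 0 = 11552.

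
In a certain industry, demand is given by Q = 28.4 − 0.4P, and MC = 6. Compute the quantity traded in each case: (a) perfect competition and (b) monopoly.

Inverting demand: P = 71 − 2.5Q.
Under competition P = MC = 6, so Q = (71 − 6)/2.5 = 26.
Monopoly sets MR = MC: 71 − 5Q = 6 ⇒ Q = 13, P = 71 − 2.5·13 = 38.5.

Competition: Q = 26; Monopoly: Q = 13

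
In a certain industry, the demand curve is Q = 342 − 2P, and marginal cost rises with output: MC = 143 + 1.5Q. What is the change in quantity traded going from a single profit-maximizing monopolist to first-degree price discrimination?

Q rises by 2.8

Inverting demand: P = 171 − 0.5Q.
The monopolist equates marginal revenue to marginal cost: 171 − Q = 143 + 1.5Q, so Q = 11.2. From demand, P = 165.4.
With perfect price discrimination, output is the efficient level Q = 14 (where demand meets MC), but every buyer pays their willingness to pay: CS = 0 and PS = total surplus.
Change in quantity traded: 14 − 11.2 = 2.8.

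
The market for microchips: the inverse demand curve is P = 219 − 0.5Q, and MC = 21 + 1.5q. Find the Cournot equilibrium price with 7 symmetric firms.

With 7 symmetric Cournot firms, each firm's FOC gives 219 − 4q = 21 + 1.5q, so q = 36, Q = 7·36 = 252, and P = 93.

P = 93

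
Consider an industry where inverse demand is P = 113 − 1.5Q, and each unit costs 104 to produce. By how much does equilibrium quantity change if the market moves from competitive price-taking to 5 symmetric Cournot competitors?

Perfect competition: P = MC = 104, so 113 − 1.5Q = 104 and Q = 6.
Cournot with 5 identical firms: the symmetric best-response condition is 113 − 9q = 104. Each firm produces q = 1, total output Q = 5, price P = 105.5.
Change in equilibrium quantity: 5 − 6 = −1.

Equilibrium quantity falls by 1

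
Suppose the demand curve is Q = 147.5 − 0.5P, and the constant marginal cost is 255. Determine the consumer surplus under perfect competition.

Inverting demand: P = 295 − 2Q.
Competitive firms price at marginal cost: P = 255, giving Q = 20.
CS = ½·(295 − 255)·20 = 400.

CS = 400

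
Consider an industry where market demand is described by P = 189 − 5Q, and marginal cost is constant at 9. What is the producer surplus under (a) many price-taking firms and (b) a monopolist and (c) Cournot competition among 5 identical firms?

Competition: PS = 0; Monopoly: PS = 1620; Cournot: PS = 900

Competitive firms price at marginal cost: P = 9, giving Q = 36.
PS = (9 − 9)·36 = 0.
A monopolist chooses Q where MR = MC. MR = 189 − 10Q; setting this equal to 9 gives Q = 18 and P = 99.
PS = (99 − 9)·18 = 1620.
In a 5-firm Cournot equilibrium, symmetry and the first-order condition give q = (189 − 9)/(30) = 6. So Q = 30 and P = 39.
PS = (39 − 9)·30 = 900.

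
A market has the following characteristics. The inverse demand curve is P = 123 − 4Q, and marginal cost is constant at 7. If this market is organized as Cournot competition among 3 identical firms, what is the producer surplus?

In a 3-firm Cournot equilibrium, symmetry and the first-order condition give q = (123 − 7)/(16) = 7.25. So Q = 21.75 and P = 36.
PS = (36 − 7)·21.75 = 630.75.

PS = 630.75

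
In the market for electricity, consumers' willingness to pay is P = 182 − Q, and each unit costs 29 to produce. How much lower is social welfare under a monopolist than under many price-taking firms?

Competitive firms price at marginal cost: P = 29, giving Q = 153.
CS = ½·(182 − 29)·153 = 11704.5; PS = (29 − 29)·153 = 0; TS = 11704.5.
Monopoly sets MR = MC: 182 − 2Q = 29 ⇒ Q = 76.5, P = 182 − 76.5 = 105.5.
CS = ½·(182 − 105.5)·76.5 = 2926.125; PS = (105.5 − 29)·76.5 = 5852.25; TS = 8778.375.
Change in social welfare: 8778.375 − 11704.5 = −2926.125.

Social welfare falls by 2926.125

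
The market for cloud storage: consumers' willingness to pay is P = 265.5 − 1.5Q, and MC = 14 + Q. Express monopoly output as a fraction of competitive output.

A monopolist chooses Q where MR = MC. MR = 265.5 − 3Q; setting this equal to 14 + Q gives Q = 62.875 and P = 2739/16.
Under competition P = MC: 265.5 − 1.5Q = 14 + Q ⇒ Q = 100.6, P = 114.6.
Ratio Q_m/Q_c = 62.875/100.6 = 0.625.

Q_m/Q_c = 0.625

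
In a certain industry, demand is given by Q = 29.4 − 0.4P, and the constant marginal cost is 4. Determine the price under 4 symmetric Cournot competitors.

P = 17.9

Inverting demand: P = 73.5 − 2.5Q.
In a 4-firm Cournot equilibrium, symmetry and the first-order condition give q = (73.5 − 4)/(12.5) = 5.56. So Q = 22.24 and P = 17.9.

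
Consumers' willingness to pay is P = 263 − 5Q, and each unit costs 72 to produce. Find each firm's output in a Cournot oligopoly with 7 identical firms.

With 7 symmetric Cournot firms, each firm's FOC gives 263 − 40q = 72, so q = 4.775, Q = 7·4.775 = 33.425, and P = 95.875.

q_i = 4.775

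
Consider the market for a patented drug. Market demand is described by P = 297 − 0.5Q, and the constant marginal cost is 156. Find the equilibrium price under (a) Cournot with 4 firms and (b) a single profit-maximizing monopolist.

Cournot with 4 identical firms: the symmetric best-response condition is 297 − 2.5q = 156. Each firm produces q = 56.4, total output Q = 225.6, price P = 184.2.
Monopoly sets MR = MC: 297 − Q = 156 ⇒ Q = 141, P = 297 − 0.5·141 = 226.5.

Cournot: P = 184.2; Monopoly: P = 226.5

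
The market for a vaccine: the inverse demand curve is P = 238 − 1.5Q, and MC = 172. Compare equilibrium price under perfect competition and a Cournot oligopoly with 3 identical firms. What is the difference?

P rises by 16.5

Perfect competition: P = MC = 172, so 238 − 1.5Q = 172 and Q = 44.
With 3 symmetric Cournot firms, each firm's FOC gives 238 − 6q = 172, so q = 11, Q = 3·11 = 33, and P = 188.5.
Change in equilibrium price: 188.5 − 172 = 16.5.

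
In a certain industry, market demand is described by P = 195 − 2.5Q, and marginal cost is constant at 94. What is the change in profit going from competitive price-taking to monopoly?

Profit rises by 1020.1

Perfect competition: P = MC = 94, so 195 − 2.5Q = 94 and Q = 40.4.
Profit = (94 − 94)·40.4 = 0.
A monopolist chooses Q where MR = MC. MR = 195 − 5Q; setting this equal to 94 gives Q = 20.2 and P = 144.5.
Profit = (144.5 − 94)·20.2 = 1020.1.
Change in profit: 1020.1 − 0 = 1020.1.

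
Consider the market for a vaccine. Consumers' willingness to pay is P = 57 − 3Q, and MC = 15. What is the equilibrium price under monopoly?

The monopolist equates marginal revenue to marginal cost: 57 − 6Q = 15, so Q = 7. From demand, P = 36.

P = 36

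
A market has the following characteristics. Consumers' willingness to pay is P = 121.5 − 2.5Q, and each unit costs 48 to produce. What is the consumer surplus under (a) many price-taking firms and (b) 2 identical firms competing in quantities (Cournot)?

Competitive firms price at marginal cost: P = 48, giving Q = 29.4.
CS = ½·(121.5 − 48)·29.4 = 1080.45.
With 2 symmetric Cournot firms, each firm's FOC gives 121.5 − 7.5q = 48, so q = 9.8, Q = 2·9.8 = 19.6, and P = 72.5.
CS = ½·(121.5 − 72.5)·19.6 = 480.2.

Competition: CS = 1080.45; Cournot: CS = 480.2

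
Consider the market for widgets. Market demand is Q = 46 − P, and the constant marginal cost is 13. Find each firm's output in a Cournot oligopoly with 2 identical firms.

Inverting demand: P = 46 − Q.
With 2 symmetric Cournot firms, each firm's FOC gives 46 − 3q = 13, so q = 11, Q = 2·11 = 22, and P = 24.

q_i = 11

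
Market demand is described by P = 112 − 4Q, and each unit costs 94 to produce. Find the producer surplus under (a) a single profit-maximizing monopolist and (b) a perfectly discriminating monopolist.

A monopolist chooses Q where MR = MC. MR = 112 − 8Q; setting this equal to 94 gives Q = 2.25 and P = 103.
PS = (103 − 94)·2.25 = 20.25.
A perfectly discriminating monopolist sells every unit with P(Q) ≥ MC(Q), so output equals the competitive quantity Q = 4.5. Each buyer pays their reservation price, so CS = 0 and the firm captures all surplus.
PS = ½·(112 − 94)·4.5 = 40.5.

Monopoly: PS = 20.25; Perfect PD: PS = 40.5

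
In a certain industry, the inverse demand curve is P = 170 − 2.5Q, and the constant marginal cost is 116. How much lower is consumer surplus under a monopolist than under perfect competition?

Competitive firms price at marginal cost: P = 116, giving Q = 21.6.
CS = ½·(170 − 116)·21.6 = 583.2.
A monopolist chooses Q where MR = MC. MR = 170 − 5Q; setting this equal to 116 gives Q = 10.8 and P = 143.
CS = ½·(170 − 143)·10.8 = 145.8.
Change in consumer surplus: 145.8 − 583.2 = −437.4.

CS falls by 437.4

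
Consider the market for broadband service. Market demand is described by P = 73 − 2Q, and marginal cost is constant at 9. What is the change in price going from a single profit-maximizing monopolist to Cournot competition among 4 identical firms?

A monopolist chooses Q where MR = MC. MR = 73 − 4Q; setting this equal to 9 gives Q = 16 and P = 41.
With 4 symmetric Cournot firms, each firm's FOC gives 73 − 10q = 9, so q = 6.4, Q = 4·6.4 = 25.6, and P = 21.8.
Change in price: 21.8 − 41 = −19.2.

Price falls by 19.2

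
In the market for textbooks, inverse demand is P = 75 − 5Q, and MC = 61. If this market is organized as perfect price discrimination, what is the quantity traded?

Q = 2.8

A perfectly discriminating monopolist sells every unit with P(Q) ≥ MC(Q), so output equals the competitive quantity Q = 2.8. Each buyer pays their reservation price, so CS = 0 and the firm captures all surplus.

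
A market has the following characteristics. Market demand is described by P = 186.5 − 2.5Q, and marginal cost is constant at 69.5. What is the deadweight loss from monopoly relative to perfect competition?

Under competition P = MC = 69.5, so Q = (186.5 − 69.5)/2.5 = 46.8.
A monopolist chooses Q where MR = MC. MR = 186.5 − 5Q; setting this equal to 69.5 gives Q = 23.4 and P = 128.
DWL is the triangle between Q = 23.4 and Q = 46.8: ½·(46.8 − 23.4)·(128 − 69.5) = 684.45.

DWL = 684.45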